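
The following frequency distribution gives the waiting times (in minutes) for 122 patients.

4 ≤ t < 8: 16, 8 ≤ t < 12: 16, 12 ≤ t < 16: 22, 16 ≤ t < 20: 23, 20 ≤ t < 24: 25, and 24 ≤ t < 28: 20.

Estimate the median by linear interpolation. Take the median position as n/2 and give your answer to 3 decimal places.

Cumulative frequencies: 16, 32, 54, 77, 102, 122
n = 122; position = n/2 = 61.
This falls in the class 16 ≤ t < 20: L = 16, F = 54, f = 23, h = 4.
Median ≈ 16 + ((61 − 54) / 23) × 4 = 17.2174

17.217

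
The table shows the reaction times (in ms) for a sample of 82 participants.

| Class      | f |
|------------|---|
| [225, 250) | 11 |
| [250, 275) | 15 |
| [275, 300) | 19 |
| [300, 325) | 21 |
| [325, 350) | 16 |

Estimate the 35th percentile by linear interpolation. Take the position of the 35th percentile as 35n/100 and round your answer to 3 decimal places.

278.553

Cumulative frequencies: 11, 26, 45, 66, 82
n = 82; position = 35n/100 = 28.7.
This falls in the class [275, 300): L = 275, F = 26, f = 19, h = 25.
35th percentile ≈ 275 + ((28.7 − 26) / 19) × 25 = 278.5526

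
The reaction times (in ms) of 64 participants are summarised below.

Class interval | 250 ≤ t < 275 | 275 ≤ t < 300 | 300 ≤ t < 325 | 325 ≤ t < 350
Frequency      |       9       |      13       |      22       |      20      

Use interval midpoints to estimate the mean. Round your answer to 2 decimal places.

308.20

Midpoints: 262.5, 287.5, 312.5, 337.5
Σfm = 9×262.5 + 13×287.5 + 22×312.5 + 20×337.5 = 19725
n = Σf = 64
Mean = 19725 / 64 = 308.2031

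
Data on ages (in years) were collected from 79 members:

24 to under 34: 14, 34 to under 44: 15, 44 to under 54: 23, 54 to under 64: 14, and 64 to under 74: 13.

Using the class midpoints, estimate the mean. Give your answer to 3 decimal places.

48.620

Midpoints: 29, 39, 49, 59, 69
Σfm = 14×29 + 15×39 + 23×49 + 14×59 + 13×69 = 3841
n = Σf = 79
Mean = 3841 / 79 = 48.6203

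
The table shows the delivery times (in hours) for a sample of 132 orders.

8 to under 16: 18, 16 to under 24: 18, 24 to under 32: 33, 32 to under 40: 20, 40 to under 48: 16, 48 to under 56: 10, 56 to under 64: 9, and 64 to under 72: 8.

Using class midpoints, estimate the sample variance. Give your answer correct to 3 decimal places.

257.007

Midpoints: 12, 20, 28, 36, 44, 52, 60, 68
n = 132, Σfm = 4528, mean = 34.3030
Σfm² = 188992
Σf(m − x̄)² = Σfm² − (Σfm)²/n = 188992 − 4528²/132 = 33667.8788
Sample variance = 33667.8788 / 131 = 257.0067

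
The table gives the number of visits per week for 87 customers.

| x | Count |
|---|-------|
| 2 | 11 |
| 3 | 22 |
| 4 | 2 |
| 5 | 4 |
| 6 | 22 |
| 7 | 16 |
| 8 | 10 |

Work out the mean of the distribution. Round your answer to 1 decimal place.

Values: 2, 3, 4, 5, 6, 7, 8
Σfx = 11×2 + 22×3 + 2×4 + 4×5 + 22×6 + 16×7 + 10×8 = 440
n = Σf = 87
Mean = 440 / 87 = 5.0575

5.1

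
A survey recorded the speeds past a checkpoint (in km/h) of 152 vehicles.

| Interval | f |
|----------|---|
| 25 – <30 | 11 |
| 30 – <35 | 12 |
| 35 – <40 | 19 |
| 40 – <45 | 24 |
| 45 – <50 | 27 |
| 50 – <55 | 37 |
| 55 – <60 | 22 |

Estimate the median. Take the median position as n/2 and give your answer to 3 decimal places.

46.852

Cumulative frequencies: 11, 23, 42, 66, 93, 130, 152
n = 152; position = n/2 = 76.
This falls in the class 45 – <50: L = 45, F = 66, f = 27, h = 5.
Median ≈ 45 + ((76 − 66) / 27) × 5 = 46.8519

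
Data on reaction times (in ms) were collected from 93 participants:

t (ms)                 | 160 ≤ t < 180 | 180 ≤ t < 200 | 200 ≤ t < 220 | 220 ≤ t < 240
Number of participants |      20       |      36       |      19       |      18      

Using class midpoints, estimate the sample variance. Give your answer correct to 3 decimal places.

Midpoints: 170, 190, 210, 230
n = 93, Σfm = 18370, mean = 197.5269
Σfm² = 3667700
Σf(m − x̄)² = Σfm² − (Σfm)²/n = 3667700 − 18370²/93 = 39131.1828
Sample variance = 39131.1828 / 92 = 425.3389

425.339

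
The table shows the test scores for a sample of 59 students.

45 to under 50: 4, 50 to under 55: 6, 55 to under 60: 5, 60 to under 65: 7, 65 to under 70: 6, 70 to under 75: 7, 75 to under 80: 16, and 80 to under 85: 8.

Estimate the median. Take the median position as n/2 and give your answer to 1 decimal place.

71.1

Cumulative frequencies: 4, 10, 15, 22, 28, 35, 51, 59
n = 59; position = n/2 = 29.5.
This falls in the class 70 to under 75: L = 70, F = 28, f = 7, h = 5.
Median ≈ 70 + ((29.5 − 28) / 7) × 5 = 71.0714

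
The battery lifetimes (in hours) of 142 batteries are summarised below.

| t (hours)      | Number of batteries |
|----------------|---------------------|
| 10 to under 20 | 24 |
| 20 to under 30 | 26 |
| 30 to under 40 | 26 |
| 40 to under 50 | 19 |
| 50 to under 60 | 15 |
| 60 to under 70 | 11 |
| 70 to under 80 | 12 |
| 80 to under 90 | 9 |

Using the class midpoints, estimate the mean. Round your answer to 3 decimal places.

42.113

Midpoints: 15, 25, 35, 45, 55, 65, 75, 85
Σfm = 24×15 + 26×25 + 26×35 + 19×45 + 15×55 + 11×65 + 12×75 + 9×85 = 5980
n = Σf = 142
Mean = 5980 / 142 = 42.1127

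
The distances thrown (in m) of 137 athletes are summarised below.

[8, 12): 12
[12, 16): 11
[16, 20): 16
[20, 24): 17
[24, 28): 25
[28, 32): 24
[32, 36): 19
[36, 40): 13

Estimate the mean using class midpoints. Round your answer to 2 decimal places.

25.15

Midpoints: 10, 14, 18, 22, 26, 30, 34, 38
Σfm = 12×10 + 11×14 + 16×18 + 17×22 + 25×26 + 24×30 + 19×34 + 13×38 = 3446
n = Σf = 137
Mean = 3446 / 137 = 25.1533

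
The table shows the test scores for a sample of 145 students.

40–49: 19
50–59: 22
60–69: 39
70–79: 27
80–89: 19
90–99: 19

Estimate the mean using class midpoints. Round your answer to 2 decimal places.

Midpoints: 44.5, 54.5, 64.5, 74.5, 84.5, 94.5
Σfm = 19×44.5 + 22×54.5 + 39×64.5 + 27×74.5 + 19×84.5 + 19×94.5 = 9972.5
n = Σf = 145
Mean = 9972.5 / 145 = 68.7759

68.78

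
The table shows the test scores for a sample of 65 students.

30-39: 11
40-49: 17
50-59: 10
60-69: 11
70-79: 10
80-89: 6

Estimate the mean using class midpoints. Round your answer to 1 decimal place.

Midpoints: 34.5, 44.5, 54.5, 64.5, 74.5, 84.5
Σfm = 11×34.5 + 17×44.5 + 10×54.5 + 11×64.5 + 10×74.5 + 6×84.5 = 3642.5
n = Σf = 65
Mean = 3642.5 / 65 = 56.0385

56.0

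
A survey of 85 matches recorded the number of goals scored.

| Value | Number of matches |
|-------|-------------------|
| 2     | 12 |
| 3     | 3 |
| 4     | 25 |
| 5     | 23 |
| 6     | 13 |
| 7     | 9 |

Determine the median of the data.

5

Cumulative frequencies: 12, 15, 40, 63, 76, 85
n = 85, so the median is the value in position (n+1)/2 = 43.
Position 43 falls at value 5.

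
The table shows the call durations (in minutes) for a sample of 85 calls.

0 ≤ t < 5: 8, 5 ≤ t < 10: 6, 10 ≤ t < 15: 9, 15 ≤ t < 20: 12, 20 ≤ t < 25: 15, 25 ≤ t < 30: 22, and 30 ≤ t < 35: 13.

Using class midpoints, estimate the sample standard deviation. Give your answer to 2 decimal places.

Midpoints: 2.5, 7.5, 12.5, 17.5, 22.5, 27.5, 32.5
n = 85, Σfm = 1752.5, mean = 20.6176
Σfm² = 43431.25
Σf(m − x̄)² = Σfm² − (Σfm)²/n = 43431.25 − 1752.5²/85 = 7298.8235
Sample variance = 7298.8235 / 84 = 86.8908
Standard deviation = √86.8908 = 9.3215

9.32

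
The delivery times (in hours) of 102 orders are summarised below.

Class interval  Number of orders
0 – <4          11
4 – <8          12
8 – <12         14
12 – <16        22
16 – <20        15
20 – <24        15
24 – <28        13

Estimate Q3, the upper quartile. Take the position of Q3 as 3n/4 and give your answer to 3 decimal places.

20.667

Cumulative frequencies: 11, 23, 37, 59, 74, 89, 102
n = 102; position = 3n/4 = 76.5.
This falls in the class 20 – <24: L = 20, F = 74, f = 15, h = 4.
Upper quartile ≈ 20 + ((76.5 − 74) / 15) × 4 = 20.6667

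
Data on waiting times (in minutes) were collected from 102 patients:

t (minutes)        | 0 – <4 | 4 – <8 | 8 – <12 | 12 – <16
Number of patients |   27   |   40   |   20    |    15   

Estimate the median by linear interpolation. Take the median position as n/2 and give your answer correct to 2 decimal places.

Cumulative frequencies: 27, 67, 87, 102
n = 102; position = n/2 = 51.
This falls in the class 4 – <8: L = 4, F = 27, f = 40, h = 4.
Median ≈ 4 + ((51 − 27) / 40) × 4 = 6.4000

6.40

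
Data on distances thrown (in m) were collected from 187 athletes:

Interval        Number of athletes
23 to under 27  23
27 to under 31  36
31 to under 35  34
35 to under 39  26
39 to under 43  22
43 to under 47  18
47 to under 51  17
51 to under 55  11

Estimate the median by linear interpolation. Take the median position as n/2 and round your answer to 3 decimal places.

Cumulative frequencies: 23, 59, 93, 119, 141, 159, 176, 187
n = 187; position = n/2 = 93.5.
This falls in the class 35 to under 39: L = 35, F = 93, f = 26, h = 4.
Median ≈ 35 + ((93.5 − 93) / 26) × 4 = 35.0769

35.077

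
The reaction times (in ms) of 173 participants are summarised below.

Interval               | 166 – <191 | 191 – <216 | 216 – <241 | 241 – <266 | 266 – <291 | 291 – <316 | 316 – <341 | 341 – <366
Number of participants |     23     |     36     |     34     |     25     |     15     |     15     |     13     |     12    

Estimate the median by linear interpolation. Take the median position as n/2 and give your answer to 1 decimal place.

236.2

Cumulative frequencies: 23, 59, 93, 118, 133, 148, 161, 173
n = 173; position = n/2 = 86.5.
This falls in the class 216 – <241: L = 216, F = 59, f = 34, h = 25.
Median ≈ 216 + ((86.5 − 59) / 34) × 25 = 236.2206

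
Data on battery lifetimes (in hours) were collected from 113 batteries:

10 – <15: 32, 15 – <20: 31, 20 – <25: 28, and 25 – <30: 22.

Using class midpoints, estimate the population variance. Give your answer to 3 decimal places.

29.611

Midpoints: 12.5, 17.5, 22.5, 27.5
n = 113, Σfm = 2177.5, mean = 19.2699
Σfm² = 45306.25
Σf(m − x̄)² = Σfm² − (Σfm)²/n = 45306.25 − 2177.5²/113 = 3346.0177
Population variance = 3346.0177 / 113 = 29.6108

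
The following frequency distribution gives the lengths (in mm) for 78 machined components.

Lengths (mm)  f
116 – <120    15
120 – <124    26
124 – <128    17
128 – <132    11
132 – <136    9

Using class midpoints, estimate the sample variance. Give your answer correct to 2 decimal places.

Midpoints: 118, 122, 126, 130, 134
n = 78, Σfm = 9720, mean = 124.6154
Σfm² = 1213240
Σf(m − x̄)² = Σfm² − (Σfm)²/n = 1213240 − 9720²/78 = 1978.4615
Sample variance = 1978.4615 / 77 = 25.6943

25.69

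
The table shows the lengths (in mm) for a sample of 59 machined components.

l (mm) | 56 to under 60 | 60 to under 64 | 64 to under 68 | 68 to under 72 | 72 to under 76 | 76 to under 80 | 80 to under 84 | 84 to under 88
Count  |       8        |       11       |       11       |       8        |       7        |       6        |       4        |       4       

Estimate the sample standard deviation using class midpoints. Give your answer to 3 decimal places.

8.409

Midpoints: 58, 62, 66, 70, 74, 78, 82, 86
n = 59, Σfm = 4090, mean = 69.3220
Σfm² = 287628
Σf(m − x̄)² = Σfm² − (Σfm)²/n = 287628 − 4090²/59 = 4100.8814
Sample variance = 4100.8814 / 58 = 70.7049
Standard deviation = √70.7049 = 8.4086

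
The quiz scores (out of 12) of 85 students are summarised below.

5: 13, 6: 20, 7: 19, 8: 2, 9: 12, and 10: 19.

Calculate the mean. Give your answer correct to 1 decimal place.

Values: 5, 6, 7, 8, 9, 10
Σfx = 13×5 + 20×6 + 19×7 + 2×8 + 12×9 + 19×10 = 632
n = Σf = 85
Mean = 632 / 85 = 7.4353

7.4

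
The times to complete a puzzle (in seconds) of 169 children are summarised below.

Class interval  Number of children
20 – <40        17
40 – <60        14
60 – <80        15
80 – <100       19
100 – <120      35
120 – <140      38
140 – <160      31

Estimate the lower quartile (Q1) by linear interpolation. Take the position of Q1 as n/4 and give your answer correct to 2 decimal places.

75.00

Cumulative frequencies: 17, 31, 46, 65, 100, 138, 169
n = 169; position = n/4 = 42.25.
This falls in the class 60 – <80: L = 60, F = 31, f = 15, h = 20.
Lower quartile ≈ 60 + ((42.25 − 31) / 15) × 20 = 75.0000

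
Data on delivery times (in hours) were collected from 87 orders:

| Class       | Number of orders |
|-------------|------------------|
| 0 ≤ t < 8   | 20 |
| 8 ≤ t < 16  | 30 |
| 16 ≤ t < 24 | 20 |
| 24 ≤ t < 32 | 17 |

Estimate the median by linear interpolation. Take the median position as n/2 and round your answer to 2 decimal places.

Cumulative frequencies: 20, 50, 70, 87
n = 87; position = n/2 = 43.5.
This falls in the class 8 ≤ t < 16: L = 8, F = 20, f = 30, h = 8.
Median ≈ 8 + ((43.5 − 20) / 30) × 8 = 14.2667

14.27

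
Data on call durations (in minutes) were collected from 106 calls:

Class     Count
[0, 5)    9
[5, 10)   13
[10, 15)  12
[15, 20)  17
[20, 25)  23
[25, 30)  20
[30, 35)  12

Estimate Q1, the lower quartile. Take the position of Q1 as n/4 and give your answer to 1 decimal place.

Cumulative frequencies: 9, 22, 34, 51, 74, 94, 106
n = 106; position = n/4 = 26.5.
This falls in the class [10, 15): L = 10, F = 22, f = 12, h = 5.
Lower quartile ≈ 10 + ((26.5 − 22) / 12) × 5 = 11.8750

11.9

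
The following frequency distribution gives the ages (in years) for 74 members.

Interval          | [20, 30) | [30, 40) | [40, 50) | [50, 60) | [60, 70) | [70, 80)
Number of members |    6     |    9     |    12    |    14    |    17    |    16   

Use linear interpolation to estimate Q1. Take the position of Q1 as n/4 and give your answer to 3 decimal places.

42.917

Cumulative frequencies: 6, 15, 27, 41, 58, 74
n = 74; position = n/4 = 18.5.
This falls in the class [40, 50): L = 40, F = 15, f = 12, h = 10.
Lower quartile ≈ 40 + ((18.5 − 15) / 12) × 10 = 42.9167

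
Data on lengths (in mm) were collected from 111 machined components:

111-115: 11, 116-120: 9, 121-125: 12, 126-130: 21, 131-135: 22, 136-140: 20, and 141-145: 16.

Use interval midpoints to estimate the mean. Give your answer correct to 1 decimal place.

130.1

Midpoints: 113, 118, 123, 128, 133, 138, 143
Σfm = 11×113 + 9×118 + 12×123 + 21×128 + 22×133 + 20×138 + 16×143 = 14443
n = Σf = 111
Mean = 14443 / 111 = 130.1171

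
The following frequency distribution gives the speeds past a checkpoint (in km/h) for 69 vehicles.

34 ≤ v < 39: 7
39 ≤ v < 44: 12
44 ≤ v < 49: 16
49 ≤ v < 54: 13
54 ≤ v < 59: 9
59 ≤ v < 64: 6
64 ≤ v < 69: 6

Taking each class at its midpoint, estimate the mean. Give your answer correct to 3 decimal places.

49.906

Midpoints: 36.5, 41.5, 46.5, 51.5, 56.5, 61.5, 66.5
Σfm = 7×36.5 + 12×41.5 + 16×46.5 + 13×51.5 + 9×56.5 + 6×61.5 + 6×66.5 = 3443.5
n = Σf = 69
Mean = 3443.5 / 69 = 49.9058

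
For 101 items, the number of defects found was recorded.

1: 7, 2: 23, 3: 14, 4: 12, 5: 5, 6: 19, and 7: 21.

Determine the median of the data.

Cumulative frequencies: 7, 30, 44, 56, 61, 80, 101
n = 101, so the median is the value in position (n+1)/2 = 51.
Position 51 falls at value 4.

4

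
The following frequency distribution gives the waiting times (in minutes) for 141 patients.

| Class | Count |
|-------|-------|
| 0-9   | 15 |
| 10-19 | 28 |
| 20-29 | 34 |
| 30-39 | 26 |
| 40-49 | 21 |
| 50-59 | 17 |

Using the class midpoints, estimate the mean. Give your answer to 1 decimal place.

Midpoints: 4.5, 14.5, 24.5, 34.5, 44.5, 54.5
Σfm = 15×4.5 + 28×14.5 + 34×24.5 + 26×34.5 + 21×44.5 + 17×54.5 = 4064.5
n = Σf = 141
Mean = 4064.5 / 141 = 28.8262

28.8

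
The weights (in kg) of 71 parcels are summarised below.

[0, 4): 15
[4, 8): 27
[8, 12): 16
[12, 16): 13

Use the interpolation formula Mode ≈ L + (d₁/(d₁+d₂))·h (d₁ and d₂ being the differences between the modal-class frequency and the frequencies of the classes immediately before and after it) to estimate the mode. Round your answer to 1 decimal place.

Modal class: [4, 8) (highest frequency 27).
d₁ = 27 − 15 = 12, d₂ = 27 − 16 = 11
Mode ≈ 4 + (12/(12+11)) × 4 = 4 + 2.0870 = 6.0870

6.1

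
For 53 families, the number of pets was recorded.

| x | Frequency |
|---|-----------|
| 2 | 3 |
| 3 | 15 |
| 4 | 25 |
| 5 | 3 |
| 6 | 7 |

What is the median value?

Cumulative frequencies: 3, 18, 43, 46, 53
n = 53, so the median is the value in position (n+1)/2 = 27.
Position 27 falls at value 4.

4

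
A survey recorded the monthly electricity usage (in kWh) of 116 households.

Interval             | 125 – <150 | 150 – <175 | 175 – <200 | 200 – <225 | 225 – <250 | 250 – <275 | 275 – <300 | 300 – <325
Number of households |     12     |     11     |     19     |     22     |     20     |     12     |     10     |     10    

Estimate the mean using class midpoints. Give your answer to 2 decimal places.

Midpoints: 137.5, 162.5, 187.5, 212.5, 237.5, 262.5, 287.5, 312.5
Σfm = 12×137.5 + 11×162.5 + 19×187.5 + 22×212.5 + 20×237.5 + 12×262.5 + 10×287.5 + 10×312.5 = 25575
n = Σf = 116
Mean = 25575 / 116 = 220.4741

220.47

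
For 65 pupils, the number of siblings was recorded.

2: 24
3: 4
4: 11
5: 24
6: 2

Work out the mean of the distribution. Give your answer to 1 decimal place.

Values: 2, 3, 4, 5, 6
Σfx = 24×2 + 4×3 + 11×4 + 24×5 + 2×6 = 236
n = Σf = 65
Mean = 236 / 65 = 3.6308

3.6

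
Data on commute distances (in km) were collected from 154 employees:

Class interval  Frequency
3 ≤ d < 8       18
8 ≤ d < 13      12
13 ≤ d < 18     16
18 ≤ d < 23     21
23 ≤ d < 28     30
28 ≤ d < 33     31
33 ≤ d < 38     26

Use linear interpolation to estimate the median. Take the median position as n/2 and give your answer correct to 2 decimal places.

24.67

Cumulative frequencies: 18, 30, 46, 67, 97, 128, 154
n = 154; position = n/2 = 77.
This falls in the class 23 ≤ d < 28: L = 23, F = 67, f = 30, h = 5.
Median ≈ 23 + ((77 − 67) / 30) × 5 = 24.6667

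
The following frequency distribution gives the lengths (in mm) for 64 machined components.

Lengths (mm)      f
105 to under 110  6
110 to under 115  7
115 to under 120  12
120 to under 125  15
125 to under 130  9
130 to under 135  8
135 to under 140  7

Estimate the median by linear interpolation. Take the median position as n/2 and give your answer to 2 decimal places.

122.33

Cumulative frequencies: 6, 13, 25, 40, 49, 57, 64
n = 64; position = n/2 = 32.
This falls in the class 120 to under 125: L = 120, F = 25, f = 15, h = 5.
Median ≈ 120 + ((32 − 25) / 15) × 5 = 122.3333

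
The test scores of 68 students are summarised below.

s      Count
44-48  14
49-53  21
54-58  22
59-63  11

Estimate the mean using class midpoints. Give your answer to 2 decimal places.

Midpoints: 46, 51, 56, 61
Σfm = 14×46 + 21×51 + 22×56 + 11×61 = 3618
n = Σf = 68
Mean = 3618 / 68 = 53.2059

53.21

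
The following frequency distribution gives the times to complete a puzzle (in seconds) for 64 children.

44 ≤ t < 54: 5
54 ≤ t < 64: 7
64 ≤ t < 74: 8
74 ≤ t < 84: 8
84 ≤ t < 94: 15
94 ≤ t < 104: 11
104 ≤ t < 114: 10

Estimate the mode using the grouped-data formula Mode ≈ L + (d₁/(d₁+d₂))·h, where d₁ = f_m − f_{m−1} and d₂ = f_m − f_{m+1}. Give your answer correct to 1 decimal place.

90.4

Modal class: 84 ≤ t < 94 (highest frequency 15).
d₁ = 15 − 8 = 7, d₂ = 15 − 11 = 4
Mode ≈ 84 + (7/(7+4)) × 10 = 84 + 6.3636 = 90.3636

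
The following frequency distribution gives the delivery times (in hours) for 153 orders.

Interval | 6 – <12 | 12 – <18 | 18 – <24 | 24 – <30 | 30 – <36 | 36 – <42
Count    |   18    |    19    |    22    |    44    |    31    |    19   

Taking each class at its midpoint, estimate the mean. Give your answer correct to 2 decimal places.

Midpoints: 9, 15, 21, 27, 33, 39
Σfm = 18×9 + 19×15 + 22×21 + 44×27 + 31×33 + 19×39 = 3861
n = Σf = 153
Mean = 3861 / 153 = 25.2353

25.24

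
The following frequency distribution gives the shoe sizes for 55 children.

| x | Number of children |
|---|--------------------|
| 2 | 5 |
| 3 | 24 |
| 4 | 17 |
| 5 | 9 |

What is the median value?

Cumulative frequencies: 5, 29, 46, 55
n = 55, so the median is the value in position (n+1)/2 = 28.
Position 28 falls at value 3.

3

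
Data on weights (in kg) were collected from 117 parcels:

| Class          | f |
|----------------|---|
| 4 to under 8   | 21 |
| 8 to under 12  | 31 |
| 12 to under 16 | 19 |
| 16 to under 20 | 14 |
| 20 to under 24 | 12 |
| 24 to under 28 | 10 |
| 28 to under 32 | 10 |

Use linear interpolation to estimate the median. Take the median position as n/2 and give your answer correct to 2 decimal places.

13.37

Cumulative frequencies: 21, 52, 71, 85, 97, 107, 117
n = 117; position = n/2 = 58.5.
This falls in the class 12 to under 16: L = 12, F = 52, f = 19, h = 4.
Median ≈ 12 + ((58.5 − 52) / 19) × 4 = 13.3684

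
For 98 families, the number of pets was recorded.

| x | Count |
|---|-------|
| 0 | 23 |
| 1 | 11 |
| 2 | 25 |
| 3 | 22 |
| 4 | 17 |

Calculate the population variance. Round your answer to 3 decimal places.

1.969

Values: 0, 1, 2, 3, 4
n = 98, Σfx = 195, mean = 1.9898
Σfx² = 581
Σf(x − x̄)² = Σfx² − (Σfx)²/n = 581 − 195²/98 = 192.9898
Population variance = 192.9898 / 98 = 1.9693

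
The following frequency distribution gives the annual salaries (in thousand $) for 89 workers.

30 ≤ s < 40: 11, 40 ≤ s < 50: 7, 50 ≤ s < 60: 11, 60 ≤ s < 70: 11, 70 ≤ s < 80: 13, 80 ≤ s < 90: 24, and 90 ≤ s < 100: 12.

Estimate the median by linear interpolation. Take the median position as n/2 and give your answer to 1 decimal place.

73.5

Cumulative frequencies: 11, 18, 29, 40, 53, 77, 89
n = 89; position = n/2 = 44.5.
This falls in the class 70 ≤ s < 80: L = 70, F = 40, f = 13, h = 10.
Median ≈ 70 + ((44.5 − 40) / 13) × 10 = 73.4615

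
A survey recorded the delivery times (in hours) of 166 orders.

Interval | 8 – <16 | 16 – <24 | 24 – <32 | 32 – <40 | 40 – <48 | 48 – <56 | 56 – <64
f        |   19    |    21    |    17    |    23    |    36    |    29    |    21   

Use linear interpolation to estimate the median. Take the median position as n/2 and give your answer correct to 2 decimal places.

Cumulative frequencies: 19, 40, 57, 80, 116, 145, 166
n = 166; position = n/2 = 83.
This falls in the class 40 – <48: L = 40, F = 80, f = 36, h = 8.
Median ≈ 40 + ((83 − 80) / 36) × 8 = 40.6667

40.67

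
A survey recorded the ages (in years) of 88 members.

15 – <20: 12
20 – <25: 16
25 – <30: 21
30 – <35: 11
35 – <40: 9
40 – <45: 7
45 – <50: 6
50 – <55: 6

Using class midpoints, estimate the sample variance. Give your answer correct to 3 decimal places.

107.315

Midpoints: 17.5, 22.5, 27.5, 32.5, 37.5, 42.5, 47.5, 52.5
n = 88, Σfm = 2740, mean = 31.1364
Σfm² = 94650
Σf(m − x̄)² = Σfm² − (Σfm)²/n = 94650 − 2740²/88 = 9336.3636
Sample variance = 9336.3636 / 87 = 107.3145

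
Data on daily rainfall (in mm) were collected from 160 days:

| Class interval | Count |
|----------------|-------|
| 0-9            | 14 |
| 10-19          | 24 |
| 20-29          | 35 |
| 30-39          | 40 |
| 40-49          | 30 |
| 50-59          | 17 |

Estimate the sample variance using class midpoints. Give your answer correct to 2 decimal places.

Midpoints: 4.5, 14.5, 24.5, 34.5, 44.5, 54.5
n = 160, Σfm = 4910, mean = 30.6875
Σfm² = 183850
Σf(m − x̄)² = Σfm² − (Σfm)²/n = 183850 − 4910²/160 = 33174.3750
Sample variance = 33174.3750 / 159 = 208.6439

208.64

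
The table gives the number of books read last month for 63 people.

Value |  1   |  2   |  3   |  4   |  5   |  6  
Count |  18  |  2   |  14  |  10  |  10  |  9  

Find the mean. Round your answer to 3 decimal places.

Values: 1, 2, 3, 4, 5, 6
Σfx = 18×1 + 2×2 + 14×3 + 10×4 + 10×5 + 9×6 = 208
n = Σf = 63
Mean = 208 / 63 = 3.3016

3.302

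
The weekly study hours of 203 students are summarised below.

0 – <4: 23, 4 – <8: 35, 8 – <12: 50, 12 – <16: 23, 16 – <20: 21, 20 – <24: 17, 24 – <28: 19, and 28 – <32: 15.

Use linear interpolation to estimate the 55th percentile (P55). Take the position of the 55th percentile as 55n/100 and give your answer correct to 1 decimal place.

Cumulative frequencies: 23, 58, 108, 131, 152, 169, 188, 203
n = 203; position = 55n/100 = 111.65.
This falls in the class 12 – <16: L = 12, F = 108, f = 23, h = 4.
55th percentile ≈ 12 + ((111.65 − 108) / 23) × 4 = 12.6348

12.6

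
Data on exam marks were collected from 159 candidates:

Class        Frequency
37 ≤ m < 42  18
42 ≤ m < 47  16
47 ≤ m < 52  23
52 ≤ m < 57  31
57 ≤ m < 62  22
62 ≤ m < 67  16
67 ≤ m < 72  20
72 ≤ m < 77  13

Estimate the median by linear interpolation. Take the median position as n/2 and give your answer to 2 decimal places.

55.63

Cumulative frequencies: 18, 34, 57, 88, 110, 126, 146, 159
n = 159; position = n/2 = 79.5.
This falls in the class 52 ≤ m < 57: L = 52, F = 57, f = 31, h = 5.
Median ≈ 52 + ((79.5 − 57) / 31) × 5 = 55.6290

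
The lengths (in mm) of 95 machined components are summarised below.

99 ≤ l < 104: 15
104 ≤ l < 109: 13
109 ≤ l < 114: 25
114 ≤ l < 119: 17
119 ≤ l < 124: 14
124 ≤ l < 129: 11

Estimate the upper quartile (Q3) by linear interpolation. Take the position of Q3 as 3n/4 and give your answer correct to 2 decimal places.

119.45

Cumulative frequencies: 15, 28, 53, 70, 84, 95
n = 95; position = 3n/4 = 71.25.
This falls in the class 119 ≤ l < 124: L = 119, F = 70, f = 14, h = 5.
Upper quartile ≈ 119 + ((71.25 − 70) / 14) × 5 = 119.4464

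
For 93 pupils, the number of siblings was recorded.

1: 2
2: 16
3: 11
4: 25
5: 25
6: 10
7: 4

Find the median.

Cumulative frequencies: 2, 18, 29, 54, 79, 89, 93
n = 93, so the median is the value in position (n+1)/2 = 47.
Position 47 falls at value 4.

4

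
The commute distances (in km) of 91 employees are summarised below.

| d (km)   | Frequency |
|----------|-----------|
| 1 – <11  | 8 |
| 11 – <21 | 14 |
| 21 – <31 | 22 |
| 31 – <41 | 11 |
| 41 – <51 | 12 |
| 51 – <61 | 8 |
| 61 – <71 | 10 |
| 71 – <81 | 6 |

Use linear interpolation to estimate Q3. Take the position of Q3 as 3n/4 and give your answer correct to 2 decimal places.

52.56

Cumulative frequencies: 8, 22, 44, 55, 67, 75, 85, 91
n = 91; position = 3n/4 = 68.25.
This falls in the class 51 – <61: L = 51, F = 67, f = 8, h = 10.
Upper quartile ≈ 51 + ((68.25 − 67) / 8) × 10 = 52.5625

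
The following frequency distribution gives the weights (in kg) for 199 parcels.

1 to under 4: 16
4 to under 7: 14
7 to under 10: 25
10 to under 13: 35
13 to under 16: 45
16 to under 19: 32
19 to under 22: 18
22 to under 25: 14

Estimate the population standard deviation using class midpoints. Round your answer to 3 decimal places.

Midpoints: 2.5, 5.5, 8.5, 11.5, 14.5, 17.5, 20.5, 23.5
n = 199, Σfm = 2642.5, mean = 13.2789
Σfm² = 41515.75
Σf(m − x̄)² = Σfm² − (Σfm)²/n = 41515.75 − 2642.5²/199 = 6426.2714
Population variance = 6426.2714 / 199 = 32.2928
Standard deviation = √32.2928 = 5.6827

5.683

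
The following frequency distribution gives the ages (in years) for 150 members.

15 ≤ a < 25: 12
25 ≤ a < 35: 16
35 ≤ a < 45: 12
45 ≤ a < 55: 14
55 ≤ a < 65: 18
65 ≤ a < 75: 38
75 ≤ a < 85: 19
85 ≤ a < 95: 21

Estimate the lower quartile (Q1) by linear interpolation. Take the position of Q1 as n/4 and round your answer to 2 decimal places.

42.92

Cumulative frequencies: 12, 28, 40, 54, 72, 110, 129, 150
n = 150; position = n/4 = 37.5.
This falls in the class 35 ≤ a < 45: L = 35, F = 28, f = 12, h = 10.
Lower quartile ≈ 35 + ((37.5 − 28) / 12) × 10 = 42.9167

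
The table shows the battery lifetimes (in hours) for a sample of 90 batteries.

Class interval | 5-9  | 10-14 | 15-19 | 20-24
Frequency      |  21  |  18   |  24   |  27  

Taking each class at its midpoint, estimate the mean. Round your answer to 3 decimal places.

Midpoints: 7, 12, 17, 22
Σfm = 21×7 + 18×12 + 24×17 + 27×22 = 1365
n = Σf = 90
Mean = 1365 / 90 = 15.1667

15.167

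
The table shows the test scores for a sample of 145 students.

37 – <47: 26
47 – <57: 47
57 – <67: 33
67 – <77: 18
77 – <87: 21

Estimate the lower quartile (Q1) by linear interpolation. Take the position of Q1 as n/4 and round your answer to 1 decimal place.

Cumulative frequencies: 26, 73, 106, 124, 145
n = 145; position = n/4 = 36.25.
This falls in the class 47 – <57: L = 47, F = 26, f = 47, h = 10.
Lower quartile ≈ 47 + ((36.25 − 26) / 47) × 10 = 49.1809

49.2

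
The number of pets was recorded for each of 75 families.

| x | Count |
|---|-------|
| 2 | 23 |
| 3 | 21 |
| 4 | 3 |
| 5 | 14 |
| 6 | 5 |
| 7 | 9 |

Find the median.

Cumulative frequencies: 23, 44, 47, 61, 66, 75
n = 75, so the median is the value in position (n+1)/2 = 38.
Position 38 falls at value 3.

3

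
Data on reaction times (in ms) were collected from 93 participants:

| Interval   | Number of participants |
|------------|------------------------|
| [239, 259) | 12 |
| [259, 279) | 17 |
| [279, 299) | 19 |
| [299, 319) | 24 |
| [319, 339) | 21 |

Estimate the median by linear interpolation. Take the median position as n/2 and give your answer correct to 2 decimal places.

297.42

Cumulative frequencies: 12, 29, 48, 72, 93
n = 93; position = n/2 = 46.5.
This falls in the class [279, 299): L = 279, F = 29, f = 19, h = 20.
Median ≈ 279 + ((46.5 − 29) / 19) × 20 = 297.4211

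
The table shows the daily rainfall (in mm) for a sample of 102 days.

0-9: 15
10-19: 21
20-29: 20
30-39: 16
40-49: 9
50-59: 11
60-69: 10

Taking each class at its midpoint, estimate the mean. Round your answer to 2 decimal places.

29.99

Midpoints: 4.5, 14.5, 24.5, 34.5, 44.5, 54.5, 64.5
Σfm = 15×4.5 + 21×14.5 + 20×24.5 + 16×34.5 + 9×44.5 + 11×54.5 + 10×64.5 = 3059
n = Σf = 102
Mean = 3059 / 102 = 29.9902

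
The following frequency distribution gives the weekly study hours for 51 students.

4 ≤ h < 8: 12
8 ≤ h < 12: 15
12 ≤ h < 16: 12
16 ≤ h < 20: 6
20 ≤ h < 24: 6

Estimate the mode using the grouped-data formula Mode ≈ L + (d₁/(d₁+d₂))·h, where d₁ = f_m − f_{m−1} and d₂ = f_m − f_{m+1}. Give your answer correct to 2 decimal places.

10.00

Modal class: 8 ≤ h < 12 (highest frequency 15).
d₁ = 15 − 12 = 3, d₂ = 15 − 12 = 3
Mode ≈ 8 + (3/(3+3)) × 4 = 8 + 2.0000 = 10.0000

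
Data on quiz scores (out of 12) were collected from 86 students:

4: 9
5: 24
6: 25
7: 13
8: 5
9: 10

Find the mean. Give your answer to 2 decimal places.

6.13

Values: 4, 5, 6, 7, 8, 9
Σfx = 9×4 + 24×5 + 25×6 + 13×7 + 5×8 + 10×9 = 527
n = Σf = 86
Mean = 527 / 86 = 6.1279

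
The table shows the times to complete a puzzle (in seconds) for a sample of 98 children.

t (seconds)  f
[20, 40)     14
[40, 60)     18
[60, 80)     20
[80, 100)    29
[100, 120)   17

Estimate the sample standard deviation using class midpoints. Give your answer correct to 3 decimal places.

Midpoints: 30, 50, 70, 90, 110
n = 98, Σfm = 7200, mean = 73.4694
Σfm² = 596200
Σf(m − x̄)² = Σfm² − (Σfm)²/n = 596200 − 7200²/98 = 67220.4082
Sample variance = 67220.4082 / 97 = 692.9939
Standard deviation = √692.9939 = 26.3248

26.325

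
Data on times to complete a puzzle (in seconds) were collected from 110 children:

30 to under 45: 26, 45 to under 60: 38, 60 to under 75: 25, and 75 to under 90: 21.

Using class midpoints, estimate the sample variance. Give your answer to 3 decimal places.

Midpoints: 37.5, 52.5, 67.5, 82.5
n = 110, Σfm = 6390, mean = 58.0909
Σfm² = 398137.5
Σf(m − x̄)² = Σfm² − (Σfm)²/n = 398137.5 − 6390²/110 = 26936.5909
Sample variance = 26936.5909 / 109 = 247.1247

247.125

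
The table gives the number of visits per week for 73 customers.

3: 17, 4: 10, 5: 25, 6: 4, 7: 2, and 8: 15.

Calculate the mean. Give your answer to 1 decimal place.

5.1

Values: 3, 4, 5, 6, 7, 8
Σfx = 17×3 + 10×4 + 25×5 + 4×6 + 2×7 + 15×8 = 374
n = Σf = 73
Mean = 374 / 73 = 5.1233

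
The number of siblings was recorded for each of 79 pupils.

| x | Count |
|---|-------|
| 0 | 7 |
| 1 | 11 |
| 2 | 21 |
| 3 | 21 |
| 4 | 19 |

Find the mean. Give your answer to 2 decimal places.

Values: 0, 1, 2, 3, 4
Σfx = 7×0 + 11×1 + 21×2 + 21×3 + 19×4 = 192
n = Σf = 79
Mean = 192 / 79 = 2.4304

2.43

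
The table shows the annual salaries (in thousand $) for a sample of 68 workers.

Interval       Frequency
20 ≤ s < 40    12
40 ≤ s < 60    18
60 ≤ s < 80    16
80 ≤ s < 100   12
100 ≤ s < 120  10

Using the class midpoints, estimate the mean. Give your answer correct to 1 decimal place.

Midpoints: 30, 50, 70, 90, 110
Σfm = 12×30 + 18×50 + 16×70 + 12×90 + 10×110 = 4560
n = Σf = 68
Mean = 4560 / 68 = 67.0588

67.1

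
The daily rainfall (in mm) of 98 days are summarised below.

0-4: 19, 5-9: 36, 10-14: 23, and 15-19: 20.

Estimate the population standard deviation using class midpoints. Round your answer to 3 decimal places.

5.107

Midpoints: 2, 7, 12, 17
n = 98, Σfm = 906, mean = 9.2449
Σfm² = 10932
Σf(m − x̄)² = Σfm² − (Σfm)²/n = 10932 − 906²/98 = 2556.1224
Population variance = 2556.1224 / 98 = 26.0829
Standard deviation = √26.0829 = 5.1071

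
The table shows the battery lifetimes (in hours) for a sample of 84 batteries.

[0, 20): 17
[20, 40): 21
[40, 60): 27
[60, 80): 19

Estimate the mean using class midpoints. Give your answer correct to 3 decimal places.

41.429

Midpoints: 10, 30, 50, 70
Σfm = 17×10 + 21×30 + 27×50 + 19×70 = 3480
n = Σf = 84
Mean = 3480 / 84 = 41.4286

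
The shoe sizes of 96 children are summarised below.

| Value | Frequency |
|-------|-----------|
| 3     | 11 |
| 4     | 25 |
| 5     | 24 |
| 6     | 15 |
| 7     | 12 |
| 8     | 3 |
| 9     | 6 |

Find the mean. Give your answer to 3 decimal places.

Values: 3, 4, 5, 6, 7, 8, 9
Σfx = 11×3 + 25×4 + 24×5 + 15×6 + 12×7 + 3×8 + 6×9 = 505
n = Σf = 96
Mean = 505 / 96 = 5.2604

5.260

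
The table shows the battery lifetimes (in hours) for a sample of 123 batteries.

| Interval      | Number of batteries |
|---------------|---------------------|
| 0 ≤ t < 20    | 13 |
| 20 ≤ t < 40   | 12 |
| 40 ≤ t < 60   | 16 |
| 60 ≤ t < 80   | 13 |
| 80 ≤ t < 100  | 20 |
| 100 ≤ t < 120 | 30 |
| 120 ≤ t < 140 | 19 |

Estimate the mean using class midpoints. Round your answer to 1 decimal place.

79.4

Midpoints: 10, 30, 50, 70, 90, 110, 130
Σfm = 13×10 + 12×30 + 16×50 + 13×70 + 20×90 + 30×110 + 19×130 = 9770
n = Σf = 123
Mean = 9770 / 123 = 79.4309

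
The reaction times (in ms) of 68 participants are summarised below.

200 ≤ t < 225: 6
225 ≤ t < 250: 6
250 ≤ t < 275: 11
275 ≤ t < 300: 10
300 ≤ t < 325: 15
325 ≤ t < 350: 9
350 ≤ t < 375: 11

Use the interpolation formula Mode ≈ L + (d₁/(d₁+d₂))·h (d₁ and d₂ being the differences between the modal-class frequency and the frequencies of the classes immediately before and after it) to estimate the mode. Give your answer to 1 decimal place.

Modal class: 300 ≤ t < 325 (highest frequency 15).
d₁ = 15 − 10 = 5, d₂ = 15 − 9 = 6
Mode ≈ 300 + (5/(5+6)) × 25 = 300 + 11.3636 = 311.3636

311.4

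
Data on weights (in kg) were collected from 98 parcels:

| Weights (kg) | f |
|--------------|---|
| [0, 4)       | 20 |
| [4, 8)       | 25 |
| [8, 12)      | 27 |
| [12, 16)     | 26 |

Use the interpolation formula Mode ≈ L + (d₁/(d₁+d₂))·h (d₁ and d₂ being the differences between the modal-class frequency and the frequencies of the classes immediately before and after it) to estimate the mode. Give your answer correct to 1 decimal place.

10.7

Modal class: [8, 12) (highest frequency 27).
d₁ = 27 − 25 = 2, d₂ = 27 − 26 = 1
Mode ≈ 8 + (2/(2+1)) × 4 = 8 + 2.6667 = 10.6667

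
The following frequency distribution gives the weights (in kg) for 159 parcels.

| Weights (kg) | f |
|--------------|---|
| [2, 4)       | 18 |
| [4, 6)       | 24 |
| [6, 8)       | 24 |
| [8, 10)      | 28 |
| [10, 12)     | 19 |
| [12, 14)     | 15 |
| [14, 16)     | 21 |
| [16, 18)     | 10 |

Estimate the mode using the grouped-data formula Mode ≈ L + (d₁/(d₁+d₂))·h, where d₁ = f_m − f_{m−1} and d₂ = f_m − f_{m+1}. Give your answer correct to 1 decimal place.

Modal class: [8, 10) (highest frequency 28).
d₁ = 28 − 24 = 4, d₂ = 28 − 19 = 9
Mode ≈ 8 + (4/(4+9)) × 2 = 8 + 0.6154 = 8.6154

8.6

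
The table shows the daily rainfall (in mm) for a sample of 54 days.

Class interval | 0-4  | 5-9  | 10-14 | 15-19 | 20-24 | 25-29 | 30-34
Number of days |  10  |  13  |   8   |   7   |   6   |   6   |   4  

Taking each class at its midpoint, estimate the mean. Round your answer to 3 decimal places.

13.852

Midpoints: 2, 7, 12, 17, 22, 27, 32
Σfm = 10×2 + 13×7 + 8×12 + 7×17 + 6×22 + 6×27 + 4×32 = 748
n = Σf = 54
Mean = 748 / 54 = 13.8519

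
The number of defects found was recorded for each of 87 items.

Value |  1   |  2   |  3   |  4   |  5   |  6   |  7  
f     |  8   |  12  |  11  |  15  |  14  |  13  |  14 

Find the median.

4

Cumulative frequencies: 8, 20, 31, 46, 60, 73, 87
n = 87, so the median is the value in position (n+1)/2 = 44.
Position 44 falls at value 4.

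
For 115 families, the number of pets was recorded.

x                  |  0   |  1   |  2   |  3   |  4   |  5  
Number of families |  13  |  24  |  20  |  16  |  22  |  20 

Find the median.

3

Cumulative frequencies: 13, 37, 57, 73, 95, 115
n = 115, so the median is the value in position (n+1)/2 = 58.
Position 58 falls at value 3.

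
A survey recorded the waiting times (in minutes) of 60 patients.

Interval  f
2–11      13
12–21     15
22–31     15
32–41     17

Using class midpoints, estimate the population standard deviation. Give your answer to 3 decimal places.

11.136

Midpoints: 6.5, 16.5, 26.5, 36.5
n = 60, Σfm = 1350, mean = 22.5000
Σfm² = 37815
Σf(m − x̄)² = Σfm² − (Σfm)²/n = 37815 − 1350²/60 = 7440.0000
Population variance = 7440.0000 / 60 = 124.0000
Standard deviation = √124.0000 = 11.1355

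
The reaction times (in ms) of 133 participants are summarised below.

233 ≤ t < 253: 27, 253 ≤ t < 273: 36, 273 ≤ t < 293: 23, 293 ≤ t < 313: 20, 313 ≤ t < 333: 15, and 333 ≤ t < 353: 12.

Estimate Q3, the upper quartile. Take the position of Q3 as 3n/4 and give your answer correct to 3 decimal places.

Cumulative frequencies: 27, 63, 86, 106, 121, 133
n = 133; position = 3n/4 = 99.75.
This falls in the class 293 ≤ t < 313: L = 293, F = 86, f = 20, h = 20.
Upper quartile ≈ 293 + ((99.75 − 86) / 20) × 20 = 306.7500

306.750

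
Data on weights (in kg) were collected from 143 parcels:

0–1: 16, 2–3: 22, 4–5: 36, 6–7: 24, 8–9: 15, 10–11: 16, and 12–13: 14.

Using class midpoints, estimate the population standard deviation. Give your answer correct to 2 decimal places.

Midpoints: 0.5, 2.5, 4.5, 6.5, 8.5, 10.5, 12.5
n = 143, Σfm = 851.5, mean = 5.9545
Σfm² = 6919.75
Σf(m − x̄)² = Σfm² − (Σfm)²/n = 6919.75 − 851.5²/143 = 1849.4545
Population variance = 1849.4545 / 143 = 12.9332
Standard deviation = √12.9332 = 3.5963

3.60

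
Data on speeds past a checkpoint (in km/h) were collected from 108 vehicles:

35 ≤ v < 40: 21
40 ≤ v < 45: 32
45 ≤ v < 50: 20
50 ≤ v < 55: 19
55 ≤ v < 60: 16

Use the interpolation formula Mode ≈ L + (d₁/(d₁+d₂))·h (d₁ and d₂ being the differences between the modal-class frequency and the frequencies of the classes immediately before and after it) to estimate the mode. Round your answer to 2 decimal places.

Modal class: 40 ≤ v < 45 (highest frequency 32).
d₁ = 32 − 21 = 11, d₂ = 32 − 20 = 12
Mode ≈ 40 + (11/(11+12)) × 5 = 40 + 2.3913 = 42.3913

42.39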